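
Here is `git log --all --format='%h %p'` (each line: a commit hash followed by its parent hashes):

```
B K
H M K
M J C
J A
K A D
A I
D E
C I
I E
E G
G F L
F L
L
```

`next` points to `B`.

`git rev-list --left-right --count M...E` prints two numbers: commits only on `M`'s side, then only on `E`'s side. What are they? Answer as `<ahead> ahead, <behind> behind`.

5 ahead, 0 behind

Reachable from M: {A, C, E, F, G, I, J, L, M}.
Reachable from E: {E, F, G, L}.
Only in M's history (ahead): {A, C, I, J, M} — 5.
Only in E's history (behind): {} — 0.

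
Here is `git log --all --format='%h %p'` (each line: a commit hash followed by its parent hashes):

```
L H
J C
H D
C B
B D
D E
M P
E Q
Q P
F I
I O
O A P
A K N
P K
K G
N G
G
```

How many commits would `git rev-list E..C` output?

3

Reachable from C: {B, C, D, E, G, K, P, Q}.
Reachable from E: {E, G, K, P, Q}.
In C's history but not E's: {B, C, D} — 3 commits.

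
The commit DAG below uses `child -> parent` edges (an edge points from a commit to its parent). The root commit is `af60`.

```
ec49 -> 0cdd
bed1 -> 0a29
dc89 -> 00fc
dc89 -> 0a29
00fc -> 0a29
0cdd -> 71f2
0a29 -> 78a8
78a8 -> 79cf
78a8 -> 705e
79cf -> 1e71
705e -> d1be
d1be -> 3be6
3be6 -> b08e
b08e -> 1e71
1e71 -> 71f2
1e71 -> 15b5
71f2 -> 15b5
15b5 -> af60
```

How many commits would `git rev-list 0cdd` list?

4

Walking parent pointers from 0cdd: reachable set = {0cdd, 15b5, 71f2, af60}.
That is 4 commits.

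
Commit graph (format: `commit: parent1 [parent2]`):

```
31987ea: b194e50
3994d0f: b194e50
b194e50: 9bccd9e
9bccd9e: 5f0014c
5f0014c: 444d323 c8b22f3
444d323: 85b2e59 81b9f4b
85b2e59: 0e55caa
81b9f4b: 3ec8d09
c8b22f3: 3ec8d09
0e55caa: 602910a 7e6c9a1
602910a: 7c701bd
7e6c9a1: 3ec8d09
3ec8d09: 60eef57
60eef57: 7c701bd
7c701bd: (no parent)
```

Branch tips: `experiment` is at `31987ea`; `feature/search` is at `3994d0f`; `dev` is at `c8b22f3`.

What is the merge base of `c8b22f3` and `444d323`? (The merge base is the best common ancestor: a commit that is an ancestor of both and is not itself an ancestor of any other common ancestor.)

Ancestors of c8b22f3: {3ec8d09, 60eef57, 7c701bd, c8b22f3}.
Ancestors of 444d323: {0e55caa, 3ec8d09, 444d323, 602910a, 60eef57, 7c701bd, 7e6c9a1, 81b9f4b, 85b2e59}.
Common ancestors: {3ec8d09, 60eef57, 7c701bd}.
Among these, 3ec8d09 is not an ancestor of any other common ancestor — it is the merge base.

3ec8d09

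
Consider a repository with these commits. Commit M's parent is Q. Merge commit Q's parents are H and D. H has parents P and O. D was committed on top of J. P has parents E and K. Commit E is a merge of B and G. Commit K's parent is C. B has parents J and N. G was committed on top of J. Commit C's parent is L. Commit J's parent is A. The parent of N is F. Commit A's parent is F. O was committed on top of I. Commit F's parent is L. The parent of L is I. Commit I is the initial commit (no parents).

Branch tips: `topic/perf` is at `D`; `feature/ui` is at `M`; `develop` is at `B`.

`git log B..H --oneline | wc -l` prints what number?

Reachable from H: {A, B, C, E, F, G, H, I, J, K, L, N, O, P}.
Reachable from B: {A, B, F, I, J, L, N}.
In H's history but not B's: {C, E, G, H, K, O, P} — 7 commits.

7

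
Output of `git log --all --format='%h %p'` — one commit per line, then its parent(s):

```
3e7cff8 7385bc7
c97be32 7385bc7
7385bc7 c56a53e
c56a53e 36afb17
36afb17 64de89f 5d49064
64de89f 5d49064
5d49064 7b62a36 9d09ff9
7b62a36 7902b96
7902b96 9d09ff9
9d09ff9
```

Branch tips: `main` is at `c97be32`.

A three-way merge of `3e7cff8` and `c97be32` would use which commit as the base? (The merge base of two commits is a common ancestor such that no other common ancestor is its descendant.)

Ancestors of 3e7cff8: {36afb17, 3e7cff8, 5d49064, 64de89f, 7385bc7, 7902b96, 7b62a36, 9d09ff9, c56a53e}.
Ancestors of c97be32: {36afb17, 5d49064, 64de89f, 7385bc7, 7902b96, 7b62a36, 9d09ff9, c56a53e, c97be32}.
Common ancestors: {36afb17, 5d49064, 64de89f, 7385bc7, 7902b96, 7b62a36, 9d09ff9, c56a53e}.
Among these, 7385bc7 is not an ancestor of any other common ancestor — it is the merge base.

7385bc7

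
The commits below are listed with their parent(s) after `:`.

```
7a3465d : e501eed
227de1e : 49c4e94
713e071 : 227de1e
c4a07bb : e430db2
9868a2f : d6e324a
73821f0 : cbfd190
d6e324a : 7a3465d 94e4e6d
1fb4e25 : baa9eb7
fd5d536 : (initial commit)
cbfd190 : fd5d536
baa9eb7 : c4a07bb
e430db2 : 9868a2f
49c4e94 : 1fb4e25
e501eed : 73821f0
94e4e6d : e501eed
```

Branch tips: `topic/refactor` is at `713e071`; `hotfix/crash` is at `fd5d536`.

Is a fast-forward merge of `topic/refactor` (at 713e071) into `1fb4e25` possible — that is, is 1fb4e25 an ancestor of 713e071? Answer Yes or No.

A fast-forward from 1fb4e25 to 713e071 is possible iff 1fb4e25 is an ancestor of 713e071.
Ancestors of 713e071: {1fb4e25, 227de1e, 49c4e94, 713e071, 73821f0, 7a3465d, 94e4e6d, 9868a2f, baa9eb7, c4a07bb, cbfd190, d6e324a, e430db2, e501eed, fd5d536}.
1fb4e25 is among them, so fast-forward is possible.

Yes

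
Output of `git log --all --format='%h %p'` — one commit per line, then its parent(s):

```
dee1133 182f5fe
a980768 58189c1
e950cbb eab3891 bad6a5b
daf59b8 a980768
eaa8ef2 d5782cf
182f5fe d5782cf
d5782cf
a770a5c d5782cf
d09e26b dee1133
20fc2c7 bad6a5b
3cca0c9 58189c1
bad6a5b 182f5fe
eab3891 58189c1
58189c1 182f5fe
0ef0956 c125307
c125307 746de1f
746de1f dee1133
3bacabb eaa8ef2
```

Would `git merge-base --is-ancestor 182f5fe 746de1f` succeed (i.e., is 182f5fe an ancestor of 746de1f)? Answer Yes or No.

Ancestors of 746de1f (commits reachable by following parents): {182f5fe, 746de1f, d5782cf, dee1133}.
182f5fe is in that set, so it is an ancestor of 746de1f.

Yes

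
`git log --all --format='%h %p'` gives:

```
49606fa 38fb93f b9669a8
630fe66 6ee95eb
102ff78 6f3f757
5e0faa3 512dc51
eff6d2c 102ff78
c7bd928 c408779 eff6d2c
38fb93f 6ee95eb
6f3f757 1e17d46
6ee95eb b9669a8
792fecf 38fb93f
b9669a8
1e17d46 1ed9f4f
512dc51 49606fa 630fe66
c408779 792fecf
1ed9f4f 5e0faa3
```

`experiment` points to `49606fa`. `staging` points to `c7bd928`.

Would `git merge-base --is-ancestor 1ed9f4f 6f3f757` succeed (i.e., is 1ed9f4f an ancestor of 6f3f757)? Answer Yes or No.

Yes

Ancestors of 6f3f757 (commits reachable by following parents): {1e17d46, 1ed9f4f, 38fb93f, 49606fa, 512dc51, 5e0faa3, 630fe66, 6ee95eb, 6f3f757, b9669a8}.
1ed9f4f is in that set, so it is an ancestor of 6f3f757.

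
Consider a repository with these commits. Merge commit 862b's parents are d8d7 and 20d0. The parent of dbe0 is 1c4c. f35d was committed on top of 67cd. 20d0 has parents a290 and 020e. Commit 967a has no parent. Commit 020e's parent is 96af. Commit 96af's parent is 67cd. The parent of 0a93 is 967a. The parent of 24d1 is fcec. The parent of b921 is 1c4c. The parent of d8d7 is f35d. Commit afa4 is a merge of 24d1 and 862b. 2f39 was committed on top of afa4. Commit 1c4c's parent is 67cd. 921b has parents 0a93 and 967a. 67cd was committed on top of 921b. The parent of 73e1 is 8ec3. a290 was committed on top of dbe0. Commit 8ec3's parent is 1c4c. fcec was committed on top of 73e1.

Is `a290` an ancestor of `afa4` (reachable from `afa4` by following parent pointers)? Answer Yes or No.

Ancestors of afa4 (commits reachable by following parents): {020e, 0a93, 1c4c, 20d0, 24d1, 67cd, 73e1, 862b, 8ec3, 921b, 967a, 96af, a290, afa4, d8d7, dbe0, f35d, fcec}.
a290 is in that set, so it is an ancestor of afa4.

Yes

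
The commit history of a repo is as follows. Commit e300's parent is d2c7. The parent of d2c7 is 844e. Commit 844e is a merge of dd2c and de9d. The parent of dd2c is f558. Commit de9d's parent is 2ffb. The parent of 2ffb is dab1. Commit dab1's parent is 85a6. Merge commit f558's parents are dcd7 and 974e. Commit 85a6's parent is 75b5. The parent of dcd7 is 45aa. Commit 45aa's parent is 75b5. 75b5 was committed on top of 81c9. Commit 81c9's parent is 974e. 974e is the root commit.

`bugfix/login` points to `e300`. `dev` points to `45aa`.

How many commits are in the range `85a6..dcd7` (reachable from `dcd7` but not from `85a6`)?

2

Reachable from dcd7: {45aa, 75b5, 81c9, 974e, dcd7}.
Reachable from 85a6: {75b5, 81c9, 85a6, 974e}.
In dcd7's history but not 85a6's: {45aa, dcd7} — 2 commits.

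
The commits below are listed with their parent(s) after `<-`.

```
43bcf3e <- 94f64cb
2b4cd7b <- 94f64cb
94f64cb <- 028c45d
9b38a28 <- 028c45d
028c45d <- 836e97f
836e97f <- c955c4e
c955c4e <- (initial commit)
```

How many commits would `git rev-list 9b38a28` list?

Walking parent pointers from 9b38a28: reachable set = {028c45d, 836e97f, 9b38a28, c955c4e}.
That is 4 commits.

4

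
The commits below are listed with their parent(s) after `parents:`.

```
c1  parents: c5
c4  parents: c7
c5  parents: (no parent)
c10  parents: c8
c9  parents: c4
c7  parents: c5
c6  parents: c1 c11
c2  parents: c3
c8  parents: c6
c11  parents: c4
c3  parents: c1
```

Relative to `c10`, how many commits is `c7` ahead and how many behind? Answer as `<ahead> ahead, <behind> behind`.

Reachable from c7: {c5, c7}.
Reachable from c10: {c1, c10, c11, c4, c5, c6, c7, c8}.
Only in c7's history (ahead): {} — 0.
Only in c10's history (behind): {c1, c10, c11, c4, c6, c8} — 6.

0 ahead, 6 behind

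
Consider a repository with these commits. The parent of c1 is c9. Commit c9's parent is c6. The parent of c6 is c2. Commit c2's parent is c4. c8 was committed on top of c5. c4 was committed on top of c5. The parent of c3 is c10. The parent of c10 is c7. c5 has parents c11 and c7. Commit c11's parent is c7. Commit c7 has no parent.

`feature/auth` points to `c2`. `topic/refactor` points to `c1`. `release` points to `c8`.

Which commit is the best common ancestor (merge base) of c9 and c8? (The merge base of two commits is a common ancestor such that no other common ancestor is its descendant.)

c5

Ancestors of c9: {c11, c2, c4, c5, c6, c7, c9}.
Ancestors of c8: {c11, c5, c7, c8}.
Common ancestors: {c11, c5, c7}.
Among these, c5 is not an ancestor of any other common ancestor — it is the merge base.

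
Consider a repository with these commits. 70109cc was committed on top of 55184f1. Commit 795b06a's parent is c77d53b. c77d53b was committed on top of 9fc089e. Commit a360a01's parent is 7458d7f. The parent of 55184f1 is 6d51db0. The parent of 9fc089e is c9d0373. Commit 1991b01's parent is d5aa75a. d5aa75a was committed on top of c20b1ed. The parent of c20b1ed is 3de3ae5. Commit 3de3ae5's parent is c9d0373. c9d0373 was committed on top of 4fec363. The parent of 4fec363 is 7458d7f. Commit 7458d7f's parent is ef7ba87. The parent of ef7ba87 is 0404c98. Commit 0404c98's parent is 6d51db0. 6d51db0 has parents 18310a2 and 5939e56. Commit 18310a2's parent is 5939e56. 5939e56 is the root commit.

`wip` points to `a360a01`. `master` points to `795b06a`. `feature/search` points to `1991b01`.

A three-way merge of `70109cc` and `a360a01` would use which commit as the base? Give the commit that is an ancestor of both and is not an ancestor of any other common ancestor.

Ancestors of 70109cc: {18310a2, 55184f1, 5939e56, 6d51db0, 70109cc}.
Ancestors of a360a01: {0404c98, 18310a2, 5939e56, 6d51db0, 7458d7f, a360a01, ef7ba87}.
Common ancestors: {18310a2, 5939e56, 6d51db0}.
Among these, 6d51db0 is not an ancestor of any other common ancestor — it is the merge base.

6d51db0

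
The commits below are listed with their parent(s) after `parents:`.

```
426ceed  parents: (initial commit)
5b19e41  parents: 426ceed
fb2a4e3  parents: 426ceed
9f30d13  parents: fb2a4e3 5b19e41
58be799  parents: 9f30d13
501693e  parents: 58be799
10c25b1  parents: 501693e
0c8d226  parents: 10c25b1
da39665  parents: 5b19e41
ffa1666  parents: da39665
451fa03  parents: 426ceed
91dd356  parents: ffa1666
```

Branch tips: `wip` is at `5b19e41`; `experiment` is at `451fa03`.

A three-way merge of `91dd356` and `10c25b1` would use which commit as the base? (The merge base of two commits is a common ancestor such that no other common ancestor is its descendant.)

Ancestors of 91dd356: {426ceed, 5b19e41, 91dd356, da39665, ffa1666}.
Ancestors of 10c25b1: {10c25b1, 426ceed, 501693e, 58be799, 5b19e41, 9f30d13, fb2a4e3}.
Common ancestors: {426ceed, 5b19e41}.
Among these, 5b19e41 is not an ancestor of any other common ancestor — it is the merge base.

5b19e41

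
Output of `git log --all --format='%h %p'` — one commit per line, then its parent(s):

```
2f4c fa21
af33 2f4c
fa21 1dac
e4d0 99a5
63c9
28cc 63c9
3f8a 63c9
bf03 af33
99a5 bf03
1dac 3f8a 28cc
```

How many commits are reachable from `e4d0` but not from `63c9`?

9

Reachable from e4d0: {1dac, 28cc, 2f4c, 3f8a, 63c9, 99a5, af33, bf03, e4d0, fa21}.
Reachable from 63c9: {63c9}.
In e4d0's history but not 63c9's: {1dac, 28cc, 2f4c, 3f8a, 99a5, af33, bf03, e4d0, fa21} — 9 commits.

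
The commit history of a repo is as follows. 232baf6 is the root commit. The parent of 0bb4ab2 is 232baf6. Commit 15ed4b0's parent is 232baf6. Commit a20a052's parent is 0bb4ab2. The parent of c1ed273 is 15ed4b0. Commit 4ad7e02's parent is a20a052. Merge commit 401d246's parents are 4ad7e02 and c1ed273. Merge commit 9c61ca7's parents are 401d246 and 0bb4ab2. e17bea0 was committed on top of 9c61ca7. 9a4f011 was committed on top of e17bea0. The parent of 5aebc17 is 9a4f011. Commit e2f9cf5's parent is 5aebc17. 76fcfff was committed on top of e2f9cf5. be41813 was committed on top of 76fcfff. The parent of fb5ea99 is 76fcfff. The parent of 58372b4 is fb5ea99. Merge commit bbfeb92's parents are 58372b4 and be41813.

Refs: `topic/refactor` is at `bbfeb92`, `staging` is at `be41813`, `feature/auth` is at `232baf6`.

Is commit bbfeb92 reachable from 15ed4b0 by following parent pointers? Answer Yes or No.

No

Ancestors of 15ed4b0: {15ed4b0, 232baf6}.
bbfeb92 is not in that set, so it is not an ancestor of 15ed4b0.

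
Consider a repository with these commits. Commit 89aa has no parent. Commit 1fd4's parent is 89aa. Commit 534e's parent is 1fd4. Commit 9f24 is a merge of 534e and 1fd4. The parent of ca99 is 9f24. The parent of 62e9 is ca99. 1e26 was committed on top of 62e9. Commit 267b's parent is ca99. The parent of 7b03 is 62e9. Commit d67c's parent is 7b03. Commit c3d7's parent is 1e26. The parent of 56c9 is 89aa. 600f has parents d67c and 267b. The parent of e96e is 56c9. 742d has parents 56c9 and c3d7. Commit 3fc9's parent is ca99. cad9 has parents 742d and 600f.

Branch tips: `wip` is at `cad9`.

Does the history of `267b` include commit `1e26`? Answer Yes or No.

No

Ancestors of 267b: {1fd4, 267b, 534e, 89aa, 9f24, ca99}.
1e26 is not in that set, so it is not an ancestor of 267b.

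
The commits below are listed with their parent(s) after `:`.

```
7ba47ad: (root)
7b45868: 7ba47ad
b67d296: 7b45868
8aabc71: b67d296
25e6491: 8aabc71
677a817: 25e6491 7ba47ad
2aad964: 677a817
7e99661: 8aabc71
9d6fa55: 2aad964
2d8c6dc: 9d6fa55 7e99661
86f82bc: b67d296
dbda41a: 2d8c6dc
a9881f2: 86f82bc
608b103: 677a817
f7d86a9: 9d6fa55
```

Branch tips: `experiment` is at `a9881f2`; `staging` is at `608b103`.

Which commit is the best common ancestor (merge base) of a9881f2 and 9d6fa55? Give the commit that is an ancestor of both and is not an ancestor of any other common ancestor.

Ancestors of a9881f2: {7b45868, 7ba47ad, 86f82bc, a9881f2, b67d296}.
Ancestors of 9d6fa55: {25e6491, 2aad964, 677a817, 7b45868, 7ba47ad, 8aabc71, 9d6fa55, b67d296}.
Common ancestors: {7b45868, 7ba47ad, b67d296}.
Among these, b67d296 is not an ancestor of any other common ancestor — it is the merge base.

b67d296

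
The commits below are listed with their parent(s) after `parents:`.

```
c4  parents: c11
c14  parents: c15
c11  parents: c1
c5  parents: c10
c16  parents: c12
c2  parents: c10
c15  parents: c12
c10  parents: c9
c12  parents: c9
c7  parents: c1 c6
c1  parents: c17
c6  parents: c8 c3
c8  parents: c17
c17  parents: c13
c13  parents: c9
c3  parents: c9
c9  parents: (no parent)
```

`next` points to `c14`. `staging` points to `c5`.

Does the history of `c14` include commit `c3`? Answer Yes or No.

Ancestors of c14: {c12, c14, c15, c9}.
c3 is not in that set, so it is not an ancestor of c14.

No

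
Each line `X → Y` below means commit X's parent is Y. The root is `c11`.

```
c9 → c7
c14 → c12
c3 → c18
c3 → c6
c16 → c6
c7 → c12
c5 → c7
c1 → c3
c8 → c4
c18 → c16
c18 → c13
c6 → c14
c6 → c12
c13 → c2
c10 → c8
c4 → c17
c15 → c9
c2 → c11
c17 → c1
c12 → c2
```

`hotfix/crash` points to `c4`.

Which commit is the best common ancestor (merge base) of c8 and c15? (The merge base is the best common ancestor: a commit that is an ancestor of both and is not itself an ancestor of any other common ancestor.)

Ancestors of c8: {c1, c11, c12, c13, c14, c16, c17, c18, c2, c3, c4, c6, c8}.
Ancestors of c15: {c11, c12, c15, c2, c7, c9}.
Common ancestors: {c11, c12, c2}.
Among these, c12 is not an ancestor of any other common ancestor — it is the merge base.

c12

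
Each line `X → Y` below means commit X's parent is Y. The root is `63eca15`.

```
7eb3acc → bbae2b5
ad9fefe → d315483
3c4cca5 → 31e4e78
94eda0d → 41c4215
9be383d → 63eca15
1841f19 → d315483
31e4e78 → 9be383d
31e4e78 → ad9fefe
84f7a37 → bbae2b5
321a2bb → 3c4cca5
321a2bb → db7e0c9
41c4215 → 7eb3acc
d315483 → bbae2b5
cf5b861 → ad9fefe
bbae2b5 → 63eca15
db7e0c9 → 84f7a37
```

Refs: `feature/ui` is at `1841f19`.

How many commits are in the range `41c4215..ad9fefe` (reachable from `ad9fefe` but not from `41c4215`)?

2

Reachable from ad9fefe: {63eca15, ad9fefe, bbae2b5, d315483}.
Reachable from 41c4215: {41c4215, 63eca15, 7eb3acc, bbae2b5}.
In ad9fefe's history but not 41c4215's: {ad9fefe, d315483} — 2 commits.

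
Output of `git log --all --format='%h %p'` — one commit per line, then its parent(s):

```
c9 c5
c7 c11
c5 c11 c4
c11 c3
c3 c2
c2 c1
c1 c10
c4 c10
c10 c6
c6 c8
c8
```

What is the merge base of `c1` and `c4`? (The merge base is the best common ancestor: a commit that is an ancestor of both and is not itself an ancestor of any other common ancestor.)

Ancestors of c1: {c1, c10, c6, c8}.
Ancestors of c4: {c10, c4, c6, c8}.
Common ancestors: {c10, c6, c8}.
Among these, c10 is not an ancestor of any other common ancestor — it is the merge base.

c10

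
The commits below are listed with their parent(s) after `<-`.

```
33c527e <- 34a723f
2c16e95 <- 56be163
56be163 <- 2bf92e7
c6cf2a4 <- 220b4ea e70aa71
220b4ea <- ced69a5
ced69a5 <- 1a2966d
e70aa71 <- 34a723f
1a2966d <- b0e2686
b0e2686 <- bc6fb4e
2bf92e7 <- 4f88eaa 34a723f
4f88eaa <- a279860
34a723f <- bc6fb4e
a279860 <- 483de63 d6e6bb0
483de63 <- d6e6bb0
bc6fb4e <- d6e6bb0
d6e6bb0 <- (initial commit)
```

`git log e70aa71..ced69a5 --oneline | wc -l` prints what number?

3

Reachable from ced69a5: {1a2966d, b0e2686, bc6fb4e, ced69a5, d6e6bb0}.
Reachable from e70aa71: {34a723f, bc6fb4e, d6e6bb0, e70aa71}.
In ced69a5's history but not e70aa71's: {1a2966d, b0e2686, ced69a5} — 3 commits.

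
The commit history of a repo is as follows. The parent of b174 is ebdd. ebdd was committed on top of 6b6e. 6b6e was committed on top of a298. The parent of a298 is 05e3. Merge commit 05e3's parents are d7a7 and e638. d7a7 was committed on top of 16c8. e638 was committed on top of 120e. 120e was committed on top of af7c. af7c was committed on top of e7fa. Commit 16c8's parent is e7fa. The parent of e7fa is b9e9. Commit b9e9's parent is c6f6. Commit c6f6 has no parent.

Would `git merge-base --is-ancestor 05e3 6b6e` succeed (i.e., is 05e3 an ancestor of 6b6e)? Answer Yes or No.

Ancestors of 6b6e (commits reachable by following parents): {05e3, 120e, 16c8, 6b6e, a298, af7c, b9e9, c6f6, d7a7, e638, e7fa}.
05e3 is in that set, so it is an ancestor of 6b6e.

Yes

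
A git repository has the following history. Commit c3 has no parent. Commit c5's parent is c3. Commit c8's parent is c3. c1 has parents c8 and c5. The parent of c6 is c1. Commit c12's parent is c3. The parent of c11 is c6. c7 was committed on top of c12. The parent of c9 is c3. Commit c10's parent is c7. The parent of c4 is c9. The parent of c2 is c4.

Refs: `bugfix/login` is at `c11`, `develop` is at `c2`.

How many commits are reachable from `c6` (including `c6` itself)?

Walking parent pointers from c6: reachable set = {c1, c3, c5, c6, c8}.
That is 5 commits.

5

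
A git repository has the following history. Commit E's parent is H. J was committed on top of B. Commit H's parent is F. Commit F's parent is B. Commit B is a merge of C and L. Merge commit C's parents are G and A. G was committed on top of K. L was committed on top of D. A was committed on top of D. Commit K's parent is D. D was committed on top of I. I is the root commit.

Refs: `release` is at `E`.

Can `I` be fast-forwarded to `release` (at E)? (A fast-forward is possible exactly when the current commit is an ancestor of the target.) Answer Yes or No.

Yes

A fast-forward from I to E is possible iff I is an ancestor of E.
Ancestors of E: {A, B, C, D, E, F, G, H, I, K, L}.
I is among them, so fast-forward is possible.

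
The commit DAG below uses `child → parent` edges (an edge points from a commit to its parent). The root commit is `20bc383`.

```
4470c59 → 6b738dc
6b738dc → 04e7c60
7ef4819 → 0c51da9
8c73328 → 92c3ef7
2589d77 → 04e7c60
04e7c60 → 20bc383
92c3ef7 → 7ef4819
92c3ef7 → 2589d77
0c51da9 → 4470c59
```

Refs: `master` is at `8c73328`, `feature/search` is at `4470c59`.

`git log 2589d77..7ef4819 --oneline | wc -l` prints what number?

Reachable from 7ef4819: {04e7c60, 0c51da9, 20bc383, 4470c59, 6b738dc, 7ef4819}.
Reachable from 2589d77: {04e7c60, 20bc383, 2589d77}.
In 7ef4819's history but not 2589d77's: {0c51da9, 4470c59, 6b738dc, 7ef4819} — 4 commits.

4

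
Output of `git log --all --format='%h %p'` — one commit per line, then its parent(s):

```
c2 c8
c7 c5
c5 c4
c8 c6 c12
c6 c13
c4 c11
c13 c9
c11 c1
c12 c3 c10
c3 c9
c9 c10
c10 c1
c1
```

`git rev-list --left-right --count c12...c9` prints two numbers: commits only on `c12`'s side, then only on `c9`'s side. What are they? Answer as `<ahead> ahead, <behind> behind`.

2 ahead, 0 behind

Reachable from c12: {c1, c10, c12, c3, c9}.
Reachable from c9: {c1, c10, c9}.
Only in c12's history (ahead): {c12, c3} — 2.
Only in c9's history (behind): {} — 0.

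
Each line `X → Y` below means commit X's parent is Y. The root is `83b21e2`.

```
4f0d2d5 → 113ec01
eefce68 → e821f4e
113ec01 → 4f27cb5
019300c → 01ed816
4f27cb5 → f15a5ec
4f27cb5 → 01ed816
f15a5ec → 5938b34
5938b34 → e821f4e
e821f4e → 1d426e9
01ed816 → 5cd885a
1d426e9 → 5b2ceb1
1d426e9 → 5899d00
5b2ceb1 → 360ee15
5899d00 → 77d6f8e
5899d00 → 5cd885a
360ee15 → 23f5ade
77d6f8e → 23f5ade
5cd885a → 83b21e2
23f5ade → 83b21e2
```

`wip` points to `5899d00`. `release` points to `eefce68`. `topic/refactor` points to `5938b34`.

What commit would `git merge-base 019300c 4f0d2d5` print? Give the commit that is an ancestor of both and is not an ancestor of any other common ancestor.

01ed816

Ancestors of 019300c: {019300c, 01ed816, 5cd885a, 83b21e2}.
Ancestors of 4f0d2d5: {01ed816, 113ec01, 1d426e9, 23f5ade, 360ee15, 4f0d2d5, 4f27cb5, 5899d00, 5938b34, 5b2ceb1, 5cd885a, 77d6f8e, 83b21e2, e821f4e, f15a5ec}.
Common ancestors: {01ed816, 5cd885a, 83b21e2}.
Among these, 01ed816 is not an ancestor of any other common ancestor — it is the merge base.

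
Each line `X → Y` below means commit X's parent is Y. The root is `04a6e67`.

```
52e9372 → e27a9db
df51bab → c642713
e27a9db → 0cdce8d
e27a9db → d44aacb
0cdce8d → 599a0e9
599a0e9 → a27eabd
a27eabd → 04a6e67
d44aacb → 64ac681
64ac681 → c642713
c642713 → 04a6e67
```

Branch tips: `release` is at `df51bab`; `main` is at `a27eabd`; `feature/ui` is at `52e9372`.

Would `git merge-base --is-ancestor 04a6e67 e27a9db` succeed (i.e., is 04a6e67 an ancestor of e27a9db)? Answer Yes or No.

Ancestors of e27a9db (commits reachable by following parents): {04a6e67, 0cdce8d, 599a0e9, 64ac681, a27eabd, c642713, d44aacb, e27a9db}.
04a6e67 is in that set, so it is an ancestor of e27a9db.

Yes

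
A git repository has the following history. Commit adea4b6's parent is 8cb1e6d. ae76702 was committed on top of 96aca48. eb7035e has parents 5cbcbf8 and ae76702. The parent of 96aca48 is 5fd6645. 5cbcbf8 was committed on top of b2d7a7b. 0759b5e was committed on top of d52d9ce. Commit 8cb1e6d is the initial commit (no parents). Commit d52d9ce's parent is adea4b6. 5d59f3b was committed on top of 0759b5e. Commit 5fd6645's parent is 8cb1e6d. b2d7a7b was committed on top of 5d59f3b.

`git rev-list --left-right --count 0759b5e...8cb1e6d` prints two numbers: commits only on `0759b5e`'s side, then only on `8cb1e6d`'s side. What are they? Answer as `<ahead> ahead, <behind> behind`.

3 ahead, 0 behind

Reachable from 0759b5e: {0759b5e, 8cb1e6d, adea4b6, d52d9ce}.
Reachable from 8cb1e6d: {8cb1e6d}.
Only in 0759b5e's history (ahead): {0759b5e, adea4b6, d52d9ce} — 3.
Only in 8cb1e6d's history (behind): {} — 0.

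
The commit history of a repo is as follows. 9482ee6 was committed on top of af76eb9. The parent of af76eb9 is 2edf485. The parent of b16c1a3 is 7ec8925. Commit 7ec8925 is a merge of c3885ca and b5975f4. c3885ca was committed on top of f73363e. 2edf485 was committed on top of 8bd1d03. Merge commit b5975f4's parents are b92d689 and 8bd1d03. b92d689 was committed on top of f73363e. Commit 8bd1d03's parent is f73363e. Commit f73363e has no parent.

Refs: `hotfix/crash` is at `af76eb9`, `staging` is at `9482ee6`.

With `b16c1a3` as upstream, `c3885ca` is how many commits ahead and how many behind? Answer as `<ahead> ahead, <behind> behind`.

0 ahead, 5 behind

Reachable from c3885ca: {c3885ca, f73363e}.
Reachable from b16c1a3: {7ec8925, 8bd1d03, b16c1a3, b5975f4, b92d689, c3885ca, f73363e}.
Only in c3885ca's history (ahead): {} — 0.
Only in b16c1a3's history (behind): {7ec8925, 8bd1d03, b16c1a3, b5975f4, b92d689} — 5.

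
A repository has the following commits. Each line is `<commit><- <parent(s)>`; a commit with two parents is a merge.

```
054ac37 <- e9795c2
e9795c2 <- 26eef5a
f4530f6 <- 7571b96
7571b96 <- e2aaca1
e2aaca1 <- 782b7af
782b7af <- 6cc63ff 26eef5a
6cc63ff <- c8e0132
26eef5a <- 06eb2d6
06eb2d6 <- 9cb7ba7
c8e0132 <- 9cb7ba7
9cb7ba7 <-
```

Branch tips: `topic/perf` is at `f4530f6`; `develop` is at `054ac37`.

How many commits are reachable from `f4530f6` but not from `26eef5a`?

Reachable from f4530f6: {06eb2d6, 26eef5a, 6cc63ff, 7571b96, 782b7af, 9cb7ba7, c8e0132, e2aaca1, f4530f6}.
Reachable from 26eef5a: {06eb2d6, 26eef5a, 9cb7ba7}.
In f4530f6's history but not 26eef5a's: {6cc63ff, 7571b96, 782b7af, c8e0132, e2aaca1, f4530f6} — 6 commits.

6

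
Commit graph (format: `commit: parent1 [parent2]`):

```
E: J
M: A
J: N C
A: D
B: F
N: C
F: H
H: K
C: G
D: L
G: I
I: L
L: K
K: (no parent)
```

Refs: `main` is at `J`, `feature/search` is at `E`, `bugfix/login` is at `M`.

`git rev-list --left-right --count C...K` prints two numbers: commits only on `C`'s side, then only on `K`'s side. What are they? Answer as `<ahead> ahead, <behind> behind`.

4 ahead, 0 behind

Reachable from C: {C, G, I, K, L}.
Reachable from K: {K}.
Only in C's history (ahead): {C, G, I, L} — 4.
Only in K's history (behind): {} — 0.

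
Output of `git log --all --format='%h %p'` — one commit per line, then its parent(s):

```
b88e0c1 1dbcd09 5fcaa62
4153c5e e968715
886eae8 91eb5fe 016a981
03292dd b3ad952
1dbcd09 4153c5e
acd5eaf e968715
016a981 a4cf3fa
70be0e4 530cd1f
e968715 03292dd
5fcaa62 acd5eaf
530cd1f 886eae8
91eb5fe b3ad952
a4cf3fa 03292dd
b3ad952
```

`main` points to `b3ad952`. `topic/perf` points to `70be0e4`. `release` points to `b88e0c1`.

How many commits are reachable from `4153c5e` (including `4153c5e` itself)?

4

Walking parent pointers from 4153c5e: reachable set = {03292dd, 4153c5e, b3ad952, e968715}.
That is 4 commits.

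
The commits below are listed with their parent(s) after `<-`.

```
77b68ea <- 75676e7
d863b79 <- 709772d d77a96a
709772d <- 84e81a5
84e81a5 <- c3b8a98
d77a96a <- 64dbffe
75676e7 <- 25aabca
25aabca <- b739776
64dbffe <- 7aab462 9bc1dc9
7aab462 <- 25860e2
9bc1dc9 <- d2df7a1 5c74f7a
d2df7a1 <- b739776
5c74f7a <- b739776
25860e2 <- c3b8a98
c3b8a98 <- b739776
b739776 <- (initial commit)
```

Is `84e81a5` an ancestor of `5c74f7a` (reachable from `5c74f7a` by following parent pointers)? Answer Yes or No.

No

Ancestors of 5c74f7a: {5c74f7a, b739776}.
84e81a5 is not in that set, so it is not an ancestor of 5c74f7a.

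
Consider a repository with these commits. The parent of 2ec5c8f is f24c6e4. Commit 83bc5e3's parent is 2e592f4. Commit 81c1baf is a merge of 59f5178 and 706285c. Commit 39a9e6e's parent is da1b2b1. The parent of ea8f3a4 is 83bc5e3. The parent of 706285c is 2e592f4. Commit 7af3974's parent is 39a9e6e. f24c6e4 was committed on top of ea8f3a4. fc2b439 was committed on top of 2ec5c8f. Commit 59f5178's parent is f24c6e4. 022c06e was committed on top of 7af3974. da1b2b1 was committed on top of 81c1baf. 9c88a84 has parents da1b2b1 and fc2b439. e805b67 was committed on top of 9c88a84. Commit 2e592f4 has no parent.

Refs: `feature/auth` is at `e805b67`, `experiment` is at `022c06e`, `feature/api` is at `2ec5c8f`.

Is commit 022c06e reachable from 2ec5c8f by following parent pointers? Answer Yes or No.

No

Ancestors of 2ec5c8f: {2e592f4, 2ec5c8f, 83bc5e3, ea8f3a4, f24c6e4}.
022c06e is not in that set, so it is not an ancestor of 2ec5c8f.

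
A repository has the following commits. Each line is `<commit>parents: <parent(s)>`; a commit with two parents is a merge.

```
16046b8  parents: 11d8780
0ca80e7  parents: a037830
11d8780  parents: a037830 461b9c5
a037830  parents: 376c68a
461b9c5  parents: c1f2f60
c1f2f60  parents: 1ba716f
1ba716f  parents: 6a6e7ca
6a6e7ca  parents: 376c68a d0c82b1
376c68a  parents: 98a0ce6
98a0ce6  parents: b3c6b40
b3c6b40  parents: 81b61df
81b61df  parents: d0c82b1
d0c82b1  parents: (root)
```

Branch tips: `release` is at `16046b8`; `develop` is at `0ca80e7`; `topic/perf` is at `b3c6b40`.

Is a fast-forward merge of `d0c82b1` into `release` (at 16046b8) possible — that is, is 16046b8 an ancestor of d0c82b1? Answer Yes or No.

No

A fast-forward from 16046b8 to d0c82b1 is possible iff 16046b8 is an ancestor of d0c82b1.
Ancestors of d0c82b1: {d0c82b1}.
16046b8 is not among them, so fast-forward is not possible.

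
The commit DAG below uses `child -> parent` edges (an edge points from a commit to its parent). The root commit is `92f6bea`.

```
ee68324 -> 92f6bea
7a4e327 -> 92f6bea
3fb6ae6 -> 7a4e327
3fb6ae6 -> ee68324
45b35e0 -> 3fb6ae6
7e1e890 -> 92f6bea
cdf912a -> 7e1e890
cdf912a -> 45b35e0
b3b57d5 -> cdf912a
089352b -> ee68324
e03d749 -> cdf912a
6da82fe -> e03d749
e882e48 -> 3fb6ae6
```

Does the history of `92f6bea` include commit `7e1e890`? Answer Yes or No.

Ancestors of 92f6bea: {92f6bea}.
7e1e890 is not in that set, so it is not an ancestor of 92f6bea.

No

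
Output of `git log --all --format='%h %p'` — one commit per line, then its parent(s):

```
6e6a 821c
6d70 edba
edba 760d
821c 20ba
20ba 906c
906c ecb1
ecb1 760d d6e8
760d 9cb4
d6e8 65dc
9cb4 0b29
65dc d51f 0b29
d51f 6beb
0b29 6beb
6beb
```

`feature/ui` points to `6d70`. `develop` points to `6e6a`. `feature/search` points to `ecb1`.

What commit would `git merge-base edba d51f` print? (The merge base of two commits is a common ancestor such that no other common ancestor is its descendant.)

Ancestors of edba: {0b29, 6beb, 760d, 9cb4, edba}.
Ancestors of d51f: {6beb, d51f}.
Common ancestors: {6beb}.
The only common ancestor is 6beb, so it is the merge base.

6beb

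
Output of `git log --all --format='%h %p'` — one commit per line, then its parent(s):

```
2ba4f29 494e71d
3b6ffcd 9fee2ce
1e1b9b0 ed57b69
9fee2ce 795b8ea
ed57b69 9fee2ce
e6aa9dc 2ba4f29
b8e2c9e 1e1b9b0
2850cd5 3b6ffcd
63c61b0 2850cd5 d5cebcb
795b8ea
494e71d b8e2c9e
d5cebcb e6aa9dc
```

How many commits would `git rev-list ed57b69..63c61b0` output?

9

Reachable from 63c61b0: {1e1b9b0, 2850cd5, 2ba4f29, 3b6ffcd, 494e71d, 63c61b0, 795b8ea, 9fee2ce, b8e2c9e, d5cebcb, e6aa9dc, ed57b69}.
Reachable from ed57b69: {795b8ea, 9fee2ce, ed57b69}.
In 63c61b0's history but not ed57b69's: {1e1b9b0, 2850cd5, 2ba4f29, 3b6ffcd, 494e71d, 63c61b0, b8e2c9e, d5cebcb, e6aa9dc} — 9 commits.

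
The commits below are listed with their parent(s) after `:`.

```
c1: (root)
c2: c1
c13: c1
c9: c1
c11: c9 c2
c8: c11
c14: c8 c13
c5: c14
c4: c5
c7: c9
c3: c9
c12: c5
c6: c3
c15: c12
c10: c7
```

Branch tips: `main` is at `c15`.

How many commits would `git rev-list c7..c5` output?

Reachable from c5: {c1, c11, c13, c14, c2, c5, c8, c9}.
Reachable from c7: {c1, c7, c9}.
In c5's history but not c7's: {c11, c13, c14, c2, c5, c8} — 6 commits.

6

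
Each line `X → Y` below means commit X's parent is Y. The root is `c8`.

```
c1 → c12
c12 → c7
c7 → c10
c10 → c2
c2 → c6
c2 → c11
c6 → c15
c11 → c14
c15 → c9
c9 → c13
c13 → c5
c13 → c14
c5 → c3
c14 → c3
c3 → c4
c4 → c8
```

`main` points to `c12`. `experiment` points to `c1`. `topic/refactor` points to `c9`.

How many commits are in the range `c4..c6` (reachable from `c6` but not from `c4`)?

Reachable from c6: {c13, c14, c15, c3, c4, c5, c6, c8, c9}.
Reachable from c4: {c4, c8}.
In c6's history but not c4's: {c13, c14, c15, c3, c5, c6, c9} — 7 commits.

7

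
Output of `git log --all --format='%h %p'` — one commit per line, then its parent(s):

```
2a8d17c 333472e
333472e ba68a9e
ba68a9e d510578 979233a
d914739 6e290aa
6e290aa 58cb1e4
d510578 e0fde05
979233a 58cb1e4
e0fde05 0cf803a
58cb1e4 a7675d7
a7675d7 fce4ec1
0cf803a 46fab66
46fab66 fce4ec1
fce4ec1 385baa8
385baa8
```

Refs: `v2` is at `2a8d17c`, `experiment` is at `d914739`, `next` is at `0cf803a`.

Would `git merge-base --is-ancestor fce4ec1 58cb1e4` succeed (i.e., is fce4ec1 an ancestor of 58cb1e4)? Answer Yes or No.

Yes

Ancestors of 58cb1e4 (commits reachable by following parents): {385baa8, 58cb1e4, a7675d7, fce4ec1}.
fce4ec1 is in that set, so it is an ancestor of 58cb1e4.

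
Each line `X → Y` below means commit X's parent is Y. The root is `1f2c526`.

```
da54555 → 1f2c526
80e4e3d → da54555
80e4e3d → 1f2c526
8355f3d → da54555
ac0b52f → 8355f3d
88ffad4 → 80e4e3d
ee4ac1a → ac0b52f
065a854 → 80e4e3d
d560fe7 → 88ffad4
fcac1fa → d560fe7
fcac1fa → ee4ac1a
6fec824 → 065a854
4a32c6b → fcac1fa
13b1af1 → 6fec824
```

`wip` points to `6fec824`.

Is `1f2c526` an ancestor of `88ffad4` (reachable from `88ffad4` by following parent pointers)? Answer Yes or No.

Ancestors of 88ffad4 (commits reachable by following parents): {1f2c526, 80e4e3d, 88ffad4, da54555}.
1f2c526 is in that set, so it is an ancestor of 88ffad4.

Yes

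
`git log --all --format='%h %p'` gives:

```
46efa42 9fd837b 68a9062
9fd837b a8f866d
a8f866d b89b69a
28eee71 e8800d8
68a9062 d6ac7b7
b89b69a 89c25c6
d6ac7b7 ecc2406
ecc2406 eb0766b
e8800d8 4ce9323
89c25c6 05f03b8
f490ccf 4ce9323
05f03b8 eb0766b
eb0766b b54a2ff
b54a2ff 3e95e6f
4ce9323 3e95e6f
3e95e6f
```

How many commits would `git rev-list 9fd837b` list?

Walking parent pointers from 9fd837b: reachable set = {05f03b8, 3e95e6f, 89c25c6, 9fd837b, a8f866d, b54a2ff, b89b69a, eb0766b}.
That is 8 commits.

8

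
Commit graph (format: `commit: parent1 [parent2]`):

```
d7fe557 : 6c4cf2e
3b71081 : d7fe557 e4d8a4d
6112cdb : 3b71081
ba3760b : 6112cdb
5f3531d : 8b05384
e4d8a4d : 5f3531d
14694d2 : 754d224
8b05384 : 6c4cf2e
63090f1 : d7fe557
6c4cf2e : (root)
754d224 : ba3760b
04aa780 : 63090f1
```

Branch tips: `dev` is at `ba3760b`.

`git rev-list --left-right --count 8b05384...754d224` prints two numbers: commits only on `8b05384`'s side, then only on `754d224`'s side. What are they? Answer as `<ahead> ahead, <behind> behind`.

0 ahead, 7 behind

Reachable from 8b05384: {6c4cf2e, 8b05384}.
Reachable from 754d224: {3b71081, 5f3531d, 6112cdb, 6c4cf2e, 754d224, 8b05384, ba3760b, d7fe557, e4d8a4d}.
Only in 8b05384's history (ahead): {} — 0.
Only in 754d224's history (behind): {3b71081, 5f3531d, 6112cdb, 754d224, ba3760b, d7fe557, e4d8a4d} — 7.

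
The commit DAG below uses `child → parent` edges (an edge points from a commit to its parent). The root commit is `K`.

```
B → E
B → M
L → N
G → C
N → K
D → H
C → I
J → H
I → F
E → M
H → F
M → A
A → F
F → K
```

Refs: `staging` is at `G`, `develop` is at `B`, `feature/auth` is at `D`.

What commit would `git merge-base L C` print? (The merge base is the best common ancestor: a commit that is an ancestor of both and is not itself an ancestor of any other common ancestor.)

K

Ancestors of L: {K, L, N}.
Ancestors of C: {C, F, I, K}.
Common ancestors: {K}.
The only common ancestor is K, so it is the merge base.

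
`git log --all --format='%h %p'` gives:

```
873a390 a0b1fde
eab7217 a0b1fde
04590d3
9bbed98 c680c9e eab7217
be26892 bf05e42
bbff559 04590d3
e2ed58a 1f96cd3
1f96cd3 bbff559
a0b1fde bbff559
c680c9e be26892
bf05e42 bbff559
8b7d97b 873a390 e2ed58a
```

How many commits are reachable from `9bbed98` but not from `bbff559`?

Reachable from 9bbed98: {04590d3, 9bbed98, a0b1fde, bbff559, be26892, bf05e42, c680c9e, eab7217}.
Reachable from bbff559: {04590d3, bbff559}.
In 9bbed98's history but not bbff559's: {9bbed98, a0b1fde, be26892, bf05e42, c680c9e, eab7217} — 6 commits.

6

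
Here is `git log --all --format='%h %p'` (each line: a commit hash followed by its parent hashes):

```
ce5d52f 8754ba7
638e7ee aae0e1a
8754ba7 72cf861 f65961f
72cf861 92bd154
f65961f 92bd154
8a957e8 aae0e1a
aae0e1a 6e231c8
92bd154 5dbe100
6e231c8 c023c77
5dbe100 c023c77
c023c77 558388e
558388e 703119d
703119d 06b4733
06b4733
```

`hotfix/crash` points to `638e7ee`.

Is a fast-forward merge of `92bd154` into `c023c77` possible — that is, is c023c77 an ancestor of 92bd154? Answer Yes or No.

Yes

A fast-forward from c023c77 to 92bd154 is possible iff c023c77 is an ancestor of 92bd154.
Ancestors of 92bd154: {06b4733, 558388e, 5dbe100, 703119d, 92bd154, c023c77}.
c023c77 is among them, so fast-forward is possible.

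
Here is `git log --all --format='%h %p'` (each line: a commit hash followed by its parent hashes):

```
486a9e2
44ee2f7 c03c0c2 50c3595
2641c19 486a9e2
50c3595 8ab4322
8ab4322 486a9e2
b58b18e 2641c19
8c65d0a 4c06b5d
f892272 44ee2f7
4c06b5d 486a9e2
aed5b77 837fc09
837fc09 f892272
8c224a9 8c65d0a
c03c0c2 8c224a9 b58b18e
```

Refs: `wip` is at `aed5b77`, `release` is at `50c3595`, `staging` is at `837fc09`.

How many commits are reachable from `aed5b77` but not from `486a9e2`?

Reachable from aed5b77: {2641c19, 44ee2f7, 486a9e2, 4c06b5d, 50c3595, 837fc09, 8ab4322, 8c224a9, 8c65d0a, aed5b77, b58b18e, c03c0c2, f892272}.
Reachable from 486a9e2: {486a9e2}.
In aed5b77's history but not 486a9e2's: {2641c19, 44ee2f7, 4c06b5d, 50c3595, 837fc09, 8ab4322, 8c224a9, 8c65d0a, aed5b77, b58b18e, c03c0c2, f892272} — 12 commits.

12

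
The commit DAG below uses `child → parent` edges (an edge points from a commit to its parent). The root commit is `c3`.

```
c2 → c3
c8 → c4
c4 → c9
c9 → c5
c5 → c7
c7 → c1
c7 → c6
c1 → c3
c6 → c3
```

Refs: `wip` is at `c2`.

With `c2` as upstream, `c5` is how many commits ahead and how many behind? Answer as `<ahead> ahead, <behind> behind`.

Reachable from c5: {c1, c3, c5, c6, c7}.
Reachable from c2: {c2, c3}.
Only in c5's history (ahead): {c1, c5, c6, c7} — 4.
Only in c2's history (behind): {c2} — 1.

4 ahead, 1 behind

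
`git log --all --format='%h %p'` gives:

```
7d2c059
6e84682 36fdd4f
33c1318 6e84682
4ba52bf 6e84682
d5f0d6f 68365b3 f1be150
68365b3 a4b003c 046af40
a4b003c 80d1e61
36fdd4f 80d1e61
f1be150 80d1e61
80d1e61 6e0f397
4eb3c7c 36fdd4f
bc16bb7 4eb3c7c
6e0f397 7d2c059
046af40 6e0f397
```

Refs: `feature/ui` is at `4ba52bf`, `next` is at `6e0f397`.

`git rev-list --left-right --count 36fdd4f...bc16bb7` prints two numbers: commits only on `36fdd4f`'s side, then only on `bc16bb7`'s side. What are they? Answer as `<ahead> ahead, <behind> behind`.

0 ahead, 2 behind

Reachable from 36fdd4f: {36fdd4f, 6e0f397, 7d2c059, 80d1e61}.
Reachable from bc16bb7: {36fdd4f, 4eb3c7c, 6e0f397, 7d2c059, 80d1e61, bc16bb7}.
Only in 36fdd4f's history (ahead): {} — 0.
Only in bc16bb7's history (behind): {4eb3c7c, bc16bb7} — 2.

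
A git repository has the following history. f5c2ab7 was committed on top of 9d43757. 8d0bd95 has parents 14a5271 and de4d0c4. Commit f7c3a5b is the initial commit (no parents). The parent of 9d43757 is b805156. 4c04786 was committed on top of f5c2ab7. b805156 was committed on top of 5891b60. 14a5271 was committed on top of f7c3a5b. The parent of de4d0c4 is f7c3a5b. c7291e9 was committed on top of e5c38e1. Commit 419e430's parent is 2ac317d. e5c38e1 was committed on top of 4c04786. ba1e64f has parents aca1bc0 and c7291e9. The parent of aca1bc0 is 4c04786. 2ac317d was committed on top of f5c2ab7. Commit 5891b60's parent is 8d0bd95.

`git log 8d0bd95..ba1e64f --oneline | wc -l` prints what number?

9

Reachable from ba1e64f: {14a5271, 4c04786, 5891b60, 8d0bd95, 9d43757, aca1bc0, b805156, ba1e64f, c7291e9, de4d0c4, e5c38e1, f5c2ab7, f7c3a5b}.
Reachable from 8d0bd95: {14a5271, 8d0bd95, de4d0c4, f7c3a5b}.
In ba1e64f's history but not 8d0bd95's: {4c04786, 5891b60, 9d43757, aca1bc0, b805156, ba1e64f, c7291e9, e5c38e1, f5c2ab7} — 9 commits.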